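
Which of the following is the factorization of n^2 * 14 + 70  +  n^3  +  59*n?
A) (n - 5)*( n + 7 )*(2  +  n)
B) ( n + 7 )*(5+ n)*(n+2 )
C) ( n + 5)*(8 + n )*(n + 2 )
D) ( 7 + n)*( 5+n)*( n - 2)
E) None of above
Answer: B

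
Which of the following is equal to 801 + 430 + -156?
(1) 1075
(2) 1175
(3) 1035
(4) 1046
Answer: 1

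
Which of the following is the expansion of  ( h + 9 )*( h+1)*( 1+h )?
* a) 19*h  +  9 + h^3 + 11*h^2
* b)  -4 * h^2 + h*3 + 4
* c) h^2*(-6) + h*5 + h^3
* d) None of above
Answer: a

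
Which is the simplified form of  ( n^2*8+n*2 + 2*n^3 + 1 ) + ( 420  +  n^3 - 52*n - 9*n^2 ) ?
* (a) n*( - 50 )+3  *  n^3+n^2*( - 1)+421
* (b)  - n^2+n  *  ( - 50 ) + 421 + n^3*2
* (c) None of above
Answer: a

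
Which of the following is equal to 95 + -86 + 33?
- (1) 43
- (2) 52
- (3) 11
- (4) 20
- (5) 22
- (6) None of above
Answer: 6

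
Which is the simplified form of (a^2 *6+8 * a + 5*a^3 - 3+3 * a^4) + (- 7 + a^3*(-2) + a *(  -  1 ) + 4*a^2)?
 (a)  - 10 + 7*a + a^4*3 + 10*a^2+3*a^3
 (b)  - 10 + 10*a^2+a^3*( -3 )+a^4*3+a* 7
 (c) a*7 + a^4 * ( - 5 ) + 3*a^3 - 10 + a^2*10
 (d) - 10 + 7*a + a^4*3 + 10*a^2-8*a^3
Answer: a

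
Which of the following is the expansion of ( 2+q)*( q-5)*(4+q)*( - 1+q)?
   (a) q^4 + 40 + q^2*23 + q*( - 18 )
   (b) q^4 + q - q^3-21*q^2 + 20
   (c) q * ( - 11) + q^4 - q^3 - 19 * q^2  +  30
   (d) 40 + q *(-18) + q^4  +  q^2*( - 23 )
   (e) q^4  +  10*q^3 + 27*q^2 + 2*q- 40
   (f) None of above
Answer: d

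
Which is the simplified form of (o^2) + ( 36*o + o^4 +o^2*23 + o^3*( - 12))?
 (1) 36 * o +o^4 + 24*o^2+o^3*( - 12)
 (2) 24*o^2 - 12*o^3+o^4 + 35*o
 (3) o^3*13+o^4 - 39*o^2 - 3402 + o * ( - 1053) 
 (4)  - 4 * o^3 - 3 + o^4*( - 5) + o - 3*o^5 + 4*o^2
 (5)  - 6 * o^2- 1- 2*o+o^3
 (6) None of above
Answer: 1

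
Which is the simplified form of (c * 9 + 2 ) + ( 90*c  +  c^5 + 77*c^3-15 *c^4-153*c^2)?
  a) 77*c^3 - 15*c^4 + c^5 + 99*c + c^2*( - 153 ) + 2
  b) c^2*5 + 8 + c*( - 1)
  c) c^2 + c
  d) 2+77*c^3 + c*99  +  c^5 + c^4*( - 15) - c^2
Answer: a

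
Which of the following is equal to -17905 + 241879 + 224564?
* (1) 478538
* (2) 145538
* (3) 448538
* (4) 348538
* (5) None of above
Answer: 3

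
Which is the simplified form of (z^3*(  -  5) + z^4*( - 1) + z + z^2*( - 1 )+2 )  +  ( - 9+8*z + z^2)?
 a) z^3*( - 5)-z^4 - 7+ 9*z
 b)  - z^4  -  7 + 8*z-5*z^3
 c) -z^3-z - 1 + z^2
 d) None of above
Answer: a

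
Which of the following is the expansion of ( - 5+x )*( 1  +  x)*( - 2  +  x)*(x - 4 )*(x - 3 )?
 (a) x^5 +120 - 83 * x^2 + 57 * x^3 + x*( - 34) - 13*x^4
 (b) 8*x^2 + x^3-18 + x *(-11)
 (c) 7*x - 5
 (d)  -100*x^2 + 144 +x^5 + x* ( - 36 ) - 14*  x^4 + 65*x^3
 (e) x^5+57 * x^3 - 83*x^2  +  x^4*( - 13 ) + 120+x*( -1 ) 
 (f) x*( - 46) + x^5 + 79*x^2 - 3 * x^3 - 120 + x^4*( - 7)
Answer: a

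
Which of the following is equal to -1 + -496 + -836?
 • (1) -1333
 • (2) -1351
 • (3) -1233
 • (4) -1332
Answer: 1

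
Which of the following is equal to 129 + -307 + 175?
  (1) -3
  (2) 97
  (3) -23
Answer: 1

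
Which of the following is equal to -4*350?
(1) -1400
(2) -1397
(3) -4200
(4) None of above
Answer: 1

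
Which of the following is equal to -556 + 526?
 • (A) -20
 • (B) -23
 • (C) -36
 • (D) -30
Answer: D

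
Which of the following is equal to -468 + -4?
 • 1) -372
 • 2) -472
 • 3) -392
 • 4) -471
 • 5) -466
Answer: 2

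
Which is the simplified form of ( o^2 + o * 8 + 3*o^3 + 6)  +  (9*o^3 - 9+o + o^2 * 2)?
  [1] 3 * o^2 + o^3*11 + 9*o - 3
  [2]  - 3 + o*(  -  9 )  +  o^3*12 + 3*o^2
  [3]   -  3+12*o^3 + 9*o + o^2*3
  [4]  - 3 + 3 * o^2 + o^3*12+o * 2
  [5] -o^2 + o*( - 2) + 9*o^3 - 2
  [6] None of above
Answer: 3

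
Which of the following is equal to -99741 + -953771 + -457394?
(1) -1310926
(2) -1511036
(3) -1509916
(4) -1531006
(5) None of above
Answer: 5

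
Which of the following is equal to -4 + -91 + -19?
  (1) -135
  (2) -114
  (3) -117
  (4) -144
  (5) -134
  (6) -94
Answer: 2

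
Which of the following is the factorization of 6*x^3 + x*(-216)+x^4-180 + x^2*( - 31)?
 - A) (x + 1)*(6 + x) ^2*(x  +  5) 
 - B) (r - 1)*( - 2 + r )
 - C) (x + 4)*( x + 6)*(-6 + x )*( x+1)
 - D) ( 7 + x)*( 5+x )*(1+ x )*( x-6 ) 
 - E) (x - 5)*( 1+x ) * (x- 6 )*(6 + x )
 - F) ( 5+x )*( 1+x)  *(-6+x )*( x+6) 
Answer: F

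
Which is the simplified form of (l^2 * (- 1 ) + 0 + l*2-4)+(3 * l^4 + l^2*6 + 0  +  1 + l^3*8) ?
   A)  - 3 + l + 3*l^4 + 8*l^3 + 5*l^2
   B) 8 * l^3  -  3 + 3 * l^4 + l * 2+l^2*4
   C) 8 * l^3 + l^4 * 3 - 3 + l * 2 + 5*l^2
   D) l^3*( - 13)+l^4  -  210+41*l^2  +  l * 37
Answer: C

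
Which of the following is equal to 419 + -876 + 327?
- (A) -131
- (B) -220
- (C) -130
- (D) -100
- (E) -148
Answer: C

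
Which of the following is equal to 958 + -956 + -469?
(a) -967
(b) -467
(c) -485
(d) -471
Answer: b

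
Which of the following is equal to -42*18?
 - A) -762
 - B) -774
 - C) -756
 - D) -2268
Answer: C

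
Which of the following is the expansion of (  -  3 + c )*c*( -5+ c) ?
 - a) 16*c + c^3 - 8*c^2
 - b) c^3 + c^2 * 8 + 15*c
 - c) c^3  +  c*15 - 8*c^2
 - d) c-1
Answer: c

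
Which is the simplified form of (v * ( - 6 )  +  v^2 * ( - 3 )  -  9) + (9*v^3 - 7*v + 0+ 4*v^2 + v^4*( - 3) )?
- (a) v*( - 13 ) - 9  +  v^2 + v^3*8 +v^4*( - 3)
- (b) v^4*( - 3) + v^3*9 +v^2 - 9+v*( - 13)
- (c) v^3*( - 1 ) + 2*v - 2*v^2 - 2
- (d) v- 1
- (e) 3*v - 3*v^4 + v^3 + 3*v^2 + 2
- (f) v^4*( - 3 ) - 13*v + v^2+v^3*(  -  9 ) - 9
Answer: b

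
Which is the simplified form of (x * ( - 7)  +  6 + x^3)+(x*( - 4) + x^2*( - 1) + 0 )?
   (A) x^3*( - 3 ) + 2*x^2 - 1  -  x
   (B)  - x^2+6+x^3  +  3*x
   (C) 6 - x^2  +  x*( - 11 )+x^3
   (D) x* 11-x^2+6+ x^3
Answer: C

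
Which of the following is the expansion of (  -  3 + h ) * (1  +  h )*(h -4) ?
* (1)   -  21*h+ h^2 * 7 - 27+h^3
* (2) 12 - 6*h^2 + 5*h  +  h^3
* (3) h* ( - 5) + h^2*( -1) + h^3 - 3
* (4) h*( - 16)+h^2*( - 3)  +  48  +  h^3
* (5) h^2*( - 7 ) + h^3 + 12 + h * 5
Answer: 2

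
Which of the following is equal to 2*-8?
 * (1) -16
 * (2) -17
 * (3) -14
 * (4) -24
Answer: 1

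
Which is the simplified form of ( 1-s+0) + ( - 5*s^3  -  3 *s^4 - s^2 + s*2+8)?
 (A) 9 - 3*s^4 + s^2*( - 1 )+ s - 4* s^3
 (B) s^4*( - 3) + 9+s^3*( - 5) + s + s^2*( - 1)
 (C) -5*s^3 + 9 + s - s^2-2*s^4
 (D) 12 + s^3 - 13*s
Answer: B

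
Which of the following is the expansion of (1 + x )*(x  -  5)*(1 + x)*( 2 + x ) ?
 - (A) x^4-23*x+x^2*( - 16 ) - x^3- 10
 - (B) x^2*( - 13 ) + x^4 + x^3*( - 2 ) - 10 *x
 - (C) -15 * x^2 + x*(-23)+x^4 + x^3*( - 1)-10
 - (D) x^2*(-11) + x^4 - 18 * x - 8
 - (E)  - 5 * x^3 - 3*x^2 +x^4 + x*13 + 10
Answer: C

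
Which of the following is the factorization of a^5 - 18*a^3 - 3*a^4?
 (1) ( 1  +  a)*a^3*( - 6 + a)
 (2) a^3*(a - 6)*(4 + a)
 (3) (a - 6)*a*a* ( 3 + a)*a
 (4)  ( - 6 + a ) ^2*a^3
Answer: 3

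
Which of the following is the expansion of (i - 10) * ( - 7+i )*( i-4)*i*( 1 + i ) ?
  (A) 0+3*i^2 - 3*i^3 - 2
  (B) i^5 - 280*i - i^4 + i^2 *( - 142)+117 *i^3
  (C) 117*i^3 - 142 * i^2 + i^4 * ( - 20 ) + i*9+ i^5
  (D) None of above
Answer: D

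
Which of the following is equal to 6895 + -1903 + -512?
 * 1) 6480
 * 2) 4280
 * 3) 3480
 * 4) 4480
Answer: 4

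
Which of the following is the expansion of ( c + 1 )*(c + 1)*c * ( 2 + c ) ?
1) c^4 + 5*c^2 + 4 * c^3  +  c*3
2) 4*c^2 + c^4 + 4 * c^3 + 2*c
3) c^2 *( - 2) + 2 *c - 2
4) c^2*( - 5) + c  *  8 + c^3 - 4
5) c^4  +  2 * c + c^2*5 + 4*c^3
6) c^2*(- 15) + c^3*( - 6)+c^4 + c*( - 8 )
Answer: 5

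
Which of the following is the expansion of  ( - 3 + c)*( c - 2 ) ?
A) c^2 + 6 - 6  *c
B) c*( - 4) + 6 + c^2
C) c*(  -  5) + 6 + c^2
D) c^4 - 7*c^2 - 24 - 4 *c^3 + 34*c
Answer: C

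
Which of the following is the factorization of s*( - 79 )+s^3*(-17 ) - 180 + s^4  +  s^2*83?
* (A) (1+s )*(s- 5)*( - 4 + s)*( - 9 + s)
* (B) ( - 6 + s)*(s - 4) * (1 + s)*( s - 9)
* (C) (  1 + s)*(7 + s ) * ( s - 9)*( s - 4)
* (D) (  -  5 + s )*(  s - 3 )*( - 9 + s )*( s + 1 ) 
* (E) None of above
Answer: A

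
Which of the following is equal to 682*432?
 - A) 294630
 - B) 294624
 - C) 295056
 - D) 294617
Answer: B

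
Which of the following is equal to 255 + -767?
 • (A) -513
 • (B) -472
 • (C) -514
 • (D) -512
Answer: D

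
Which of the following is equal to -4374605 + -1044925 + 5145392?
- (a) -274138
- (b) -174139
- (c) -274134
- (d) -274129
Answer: a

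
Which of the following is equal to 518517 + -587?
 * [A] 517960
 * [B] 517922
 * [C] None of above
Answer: C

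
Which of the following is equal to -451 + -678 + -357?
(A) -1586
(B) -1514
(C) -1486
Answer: C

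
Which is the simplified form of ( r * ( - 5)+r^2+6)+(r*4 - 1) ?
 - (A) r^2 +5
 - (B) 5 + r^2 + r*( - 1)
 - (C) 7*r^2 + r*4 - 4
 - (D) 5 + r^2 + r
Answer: B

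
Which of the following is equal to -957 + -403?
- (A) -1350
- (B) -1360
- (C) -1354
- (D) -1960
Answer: B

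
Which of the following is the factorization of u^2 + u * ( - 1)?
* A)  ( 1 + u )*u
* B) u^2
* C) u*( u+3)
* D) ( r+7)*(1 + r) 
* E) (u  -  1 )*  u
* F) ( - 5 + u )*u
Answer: E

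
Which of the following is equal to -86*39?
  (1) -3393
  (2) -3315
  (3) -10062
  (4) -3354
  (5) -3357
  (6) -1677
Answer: 4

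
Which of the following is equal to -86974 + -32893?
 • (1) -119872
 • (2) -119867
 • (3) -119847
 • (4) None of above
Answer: 2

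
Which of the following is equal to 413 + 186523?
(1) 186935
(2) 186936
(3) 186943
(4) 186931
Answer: 2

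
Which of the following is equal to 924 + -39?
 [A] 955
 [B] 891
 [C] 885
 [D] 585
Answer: C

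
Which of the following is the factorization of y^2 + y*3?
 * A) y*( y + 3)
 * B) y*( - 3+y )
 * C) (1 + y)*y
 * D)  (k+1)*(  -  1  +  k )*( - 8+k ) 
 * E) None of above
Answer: A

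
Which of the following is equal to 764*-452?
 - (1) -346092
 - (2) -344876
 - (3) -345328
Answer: 3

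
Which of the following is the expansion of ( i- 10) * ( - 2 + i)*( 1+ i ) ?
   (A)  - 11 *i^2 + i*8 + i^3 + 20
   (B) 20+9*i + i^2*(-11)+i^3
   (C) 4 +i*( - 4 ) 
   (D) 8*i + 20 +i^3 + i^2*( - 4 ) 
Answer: A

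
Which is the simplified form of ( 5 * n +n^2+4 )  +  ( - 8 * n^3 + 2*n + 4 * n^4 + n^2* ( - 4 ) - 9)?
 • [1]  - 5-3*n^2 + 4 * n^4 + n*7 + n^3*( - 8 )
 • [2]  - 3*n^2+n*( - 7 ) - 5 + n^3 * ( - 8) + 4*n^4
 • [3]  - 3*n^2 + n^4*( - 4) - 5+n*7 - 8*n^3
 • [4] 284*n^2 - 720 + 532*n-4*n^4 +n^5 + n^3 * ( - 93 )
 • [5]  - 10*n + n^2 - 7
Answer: 1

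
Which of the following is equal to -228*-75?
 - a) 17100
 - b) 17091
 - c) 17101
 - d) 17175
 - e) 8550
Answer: a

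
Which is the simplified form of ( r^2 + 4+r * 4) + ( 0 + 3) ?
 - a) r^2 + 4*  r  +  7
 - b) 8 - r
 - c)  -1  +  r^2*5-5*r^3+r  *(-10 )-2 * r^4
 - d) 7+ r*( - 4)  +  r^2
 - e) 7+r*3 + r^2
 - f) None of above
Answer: a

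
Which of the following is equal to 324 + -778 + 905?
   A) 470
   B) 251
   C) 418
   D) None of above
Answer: D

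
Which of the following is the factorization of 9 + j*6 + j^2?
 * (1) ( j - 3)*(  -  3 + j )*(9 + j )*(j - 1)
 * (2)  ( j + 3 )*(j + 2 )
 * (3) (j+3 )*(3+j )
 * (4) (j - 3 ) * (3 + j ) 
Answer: 3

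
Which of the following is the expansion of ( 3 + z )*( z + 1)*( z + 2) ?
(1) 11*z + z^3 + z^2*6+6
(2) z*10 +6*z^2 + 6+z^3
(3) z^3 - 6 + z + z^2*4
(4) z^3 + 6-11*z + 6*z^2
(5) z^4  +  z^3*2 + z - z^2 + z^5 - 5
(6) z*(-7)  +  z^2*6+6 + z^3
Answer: 1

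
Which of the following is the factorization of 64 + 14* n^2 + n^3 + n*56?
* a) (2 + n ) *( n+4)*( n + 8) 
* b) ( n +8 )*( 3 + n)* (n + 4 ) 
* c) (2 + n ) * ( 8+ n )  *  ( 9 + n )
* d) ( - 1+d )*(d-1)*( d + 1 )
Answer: a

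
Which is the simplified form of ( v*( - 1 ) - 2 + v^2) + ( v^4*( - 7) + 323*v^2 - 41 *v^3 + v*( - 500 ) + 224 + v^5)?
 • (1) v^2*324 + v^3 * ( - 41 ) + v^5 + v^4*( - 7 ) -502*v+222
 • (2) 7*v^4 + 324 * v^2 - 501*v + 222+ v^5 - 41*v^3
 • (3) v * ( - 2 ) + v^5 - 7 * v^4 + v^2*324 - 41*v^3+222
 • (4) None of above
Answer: 4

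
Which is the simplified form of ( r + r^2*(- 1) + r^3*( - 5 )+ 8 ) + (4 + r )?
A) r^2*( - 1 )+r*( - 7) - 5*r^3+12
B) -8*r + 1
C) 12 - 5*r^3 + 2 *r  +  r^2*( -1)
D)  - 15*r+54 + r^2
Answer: C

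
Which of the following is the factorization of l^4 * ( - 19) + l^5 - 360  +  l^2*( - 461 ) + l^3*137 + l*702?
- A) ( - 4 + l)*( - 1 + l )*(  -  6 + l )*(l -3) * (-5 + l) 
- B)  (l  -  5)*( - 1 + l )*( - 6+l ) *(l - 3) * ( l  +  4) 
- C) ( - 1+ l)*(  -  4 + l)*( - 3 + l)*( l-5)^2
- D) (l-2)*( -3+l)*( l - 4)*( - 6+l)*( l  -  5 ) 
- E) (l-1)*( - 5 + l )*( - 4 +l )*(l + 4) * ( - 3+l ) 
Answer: A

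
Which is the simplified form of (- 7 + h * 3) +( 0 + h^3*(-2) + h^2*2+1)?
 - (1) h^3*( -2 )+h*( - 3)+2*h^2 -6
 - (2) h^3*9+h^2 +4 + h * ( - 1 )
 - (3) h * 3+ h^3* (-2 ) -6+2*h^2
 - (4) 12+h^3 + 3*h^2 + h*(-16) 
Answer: 3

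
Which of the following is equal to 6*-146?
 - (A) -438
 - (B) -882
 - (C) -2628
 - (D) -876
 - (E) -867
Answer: D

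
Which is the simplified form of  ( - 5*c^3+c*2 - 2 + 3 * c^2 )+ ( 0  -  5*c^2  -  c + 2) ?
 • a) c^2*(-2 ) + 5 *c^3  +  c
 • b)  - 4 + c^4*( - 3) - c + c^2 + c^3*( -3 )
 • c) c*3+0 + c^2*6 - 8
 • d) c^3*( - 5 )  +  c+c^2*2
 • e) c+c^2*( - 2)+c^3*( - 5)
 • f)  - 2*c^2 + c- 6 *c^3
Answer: e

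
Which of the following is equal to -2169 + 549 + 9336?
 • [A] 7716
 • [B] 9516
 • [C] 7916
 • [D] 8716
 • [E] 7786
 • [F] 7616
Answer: A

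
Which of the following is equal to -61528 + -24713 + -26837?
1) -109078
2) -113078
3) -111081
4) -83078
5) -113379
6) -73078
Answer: 2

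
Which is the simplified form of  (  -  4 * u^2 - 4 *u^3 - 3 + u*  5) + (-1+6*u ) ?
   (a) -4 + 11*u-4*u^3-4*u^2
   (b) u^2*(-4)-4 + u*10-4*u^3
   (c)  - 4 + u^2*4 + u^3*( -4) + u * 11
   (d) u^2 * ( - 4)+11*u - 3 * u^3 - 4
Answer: a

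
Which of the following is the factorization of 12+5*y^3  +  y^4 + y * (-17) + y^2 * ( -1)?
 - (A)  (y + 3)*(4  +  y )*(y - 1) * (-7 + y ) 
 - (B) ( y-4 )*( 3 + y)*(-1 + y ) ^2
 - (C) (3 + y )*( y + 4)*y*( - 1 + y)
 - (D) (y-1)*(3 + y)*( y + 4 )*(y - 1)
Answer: D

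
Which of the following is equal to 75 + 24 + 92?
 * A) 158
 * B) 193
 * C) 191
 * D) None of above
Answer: C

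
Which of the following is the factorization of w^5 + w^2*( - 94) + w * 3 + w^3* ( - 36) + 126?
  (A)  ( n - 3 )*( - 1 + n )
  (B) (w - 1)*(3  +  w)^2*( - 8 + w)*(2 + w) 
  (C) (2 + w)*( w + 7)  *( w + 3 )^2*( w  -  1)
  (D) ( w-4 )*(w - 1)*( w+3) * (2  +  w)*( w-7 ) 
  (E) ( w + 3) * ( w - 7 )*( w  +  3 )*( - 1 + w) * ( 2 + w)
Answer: E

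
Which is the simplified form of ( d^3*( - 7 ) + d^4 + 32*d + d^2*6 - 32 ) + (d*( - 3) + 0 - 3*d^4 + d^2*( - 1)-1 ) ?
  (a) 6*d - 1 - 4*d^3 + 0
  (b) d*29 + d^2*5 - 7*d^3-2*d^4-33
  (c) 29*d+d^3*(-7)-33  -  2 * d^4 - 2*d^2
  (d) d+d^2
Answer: b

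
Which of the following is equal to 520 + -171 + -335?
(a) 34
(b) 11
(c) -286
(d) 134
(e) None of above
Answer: e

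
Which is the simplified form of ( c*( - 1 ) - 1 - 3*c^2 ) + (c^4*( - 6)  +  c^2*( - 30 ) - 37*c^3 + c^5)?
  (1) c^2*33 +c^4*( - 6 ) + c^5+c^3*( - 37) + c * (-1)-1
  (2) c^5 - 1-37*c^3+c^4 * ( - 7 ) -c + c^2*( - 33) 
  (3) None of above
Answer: 3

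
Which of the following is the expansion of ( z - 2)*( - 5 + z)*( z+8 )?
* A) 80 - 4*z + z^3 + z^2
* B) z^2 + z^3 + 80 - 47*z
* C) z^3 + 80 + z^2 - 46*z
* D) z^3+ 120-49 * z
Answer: C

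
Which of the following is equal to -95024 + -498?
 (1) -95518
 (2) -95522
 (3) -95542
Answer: 2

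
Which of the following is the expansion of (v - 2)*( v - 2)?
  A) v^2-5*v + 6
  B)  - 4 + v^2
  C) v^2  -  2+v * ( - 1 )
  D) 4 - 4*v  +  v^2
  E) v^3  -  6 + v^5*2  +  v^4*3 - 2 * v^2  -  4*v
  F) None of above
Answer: D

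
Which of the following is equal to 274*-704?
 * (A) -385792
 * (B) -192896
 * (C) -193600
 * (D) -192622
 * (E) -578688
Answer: B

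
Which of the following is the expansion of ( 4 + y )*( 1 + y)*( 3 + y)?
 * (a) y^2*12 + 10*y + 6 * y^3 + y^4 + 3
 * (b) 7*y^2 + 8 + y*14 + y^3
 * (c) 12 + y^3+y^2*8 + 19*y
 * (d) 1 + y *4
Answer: c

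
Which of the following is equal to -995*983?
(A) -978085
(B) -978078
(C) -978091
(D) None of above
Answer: A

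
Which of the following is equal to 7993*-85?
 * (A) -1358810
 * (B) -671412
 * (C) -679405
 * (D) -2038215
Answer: C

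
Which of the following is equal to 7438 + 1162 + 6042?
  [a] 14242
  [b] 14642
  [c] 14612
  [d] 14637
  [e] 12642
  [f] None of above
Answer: b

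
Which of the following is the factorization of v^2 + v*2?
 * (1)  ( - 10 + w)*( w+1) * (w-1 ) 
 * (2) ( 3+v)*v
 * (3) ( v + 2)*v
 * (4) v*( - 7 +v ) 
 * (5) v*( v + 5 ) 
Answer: 3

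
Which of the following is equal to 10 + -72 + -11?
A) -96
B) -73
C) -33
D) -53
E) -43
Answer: B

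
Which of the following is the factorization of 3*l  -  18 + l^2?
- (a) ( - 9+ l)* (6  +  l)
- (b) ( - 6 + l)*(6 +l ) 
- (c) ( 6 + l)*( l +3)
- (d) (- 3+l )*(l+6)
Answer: d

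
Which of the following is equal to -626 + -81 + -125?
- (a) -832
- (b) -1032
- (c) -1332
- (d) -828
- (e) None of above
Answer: a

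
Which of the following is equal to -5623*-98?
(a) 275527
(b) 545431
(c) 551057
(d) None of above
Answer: d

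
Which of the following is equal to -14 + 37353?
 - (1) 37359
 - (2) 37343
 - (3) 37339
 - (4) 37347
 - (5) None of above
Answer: 3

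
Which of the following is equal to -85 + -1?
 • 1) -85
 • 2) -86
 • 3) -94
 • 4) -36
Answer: 2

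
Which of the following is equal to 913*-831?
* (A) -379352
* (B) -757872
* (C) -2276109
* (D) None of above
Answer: D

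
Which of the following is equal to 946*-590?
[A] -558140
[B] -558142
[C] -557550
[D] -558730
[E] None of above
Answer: A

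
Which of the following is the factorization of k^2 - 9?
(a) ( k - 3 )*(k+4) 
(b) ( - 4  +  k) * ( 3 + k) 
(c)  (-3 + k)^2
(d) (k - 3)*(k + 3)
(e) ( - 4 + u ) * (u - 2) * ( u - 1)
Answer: d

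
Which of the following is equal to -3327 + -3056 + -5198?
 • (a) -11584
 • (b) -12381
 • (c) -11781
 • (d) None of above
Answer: d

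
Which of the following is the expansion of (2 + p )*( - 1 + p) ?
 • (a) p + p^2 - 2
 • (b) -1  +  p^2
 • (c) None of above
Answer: a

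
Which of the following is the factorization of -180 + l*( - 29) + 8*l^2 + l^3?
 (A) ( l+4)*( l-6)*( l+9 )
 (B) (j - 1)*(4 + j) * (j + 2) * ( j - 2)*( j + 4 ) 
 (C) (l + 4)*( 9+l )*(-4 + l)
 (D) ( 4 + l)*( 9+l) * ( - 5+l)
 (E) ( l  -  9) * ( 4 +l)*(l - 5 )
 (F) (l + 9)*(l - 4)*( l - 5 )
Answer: D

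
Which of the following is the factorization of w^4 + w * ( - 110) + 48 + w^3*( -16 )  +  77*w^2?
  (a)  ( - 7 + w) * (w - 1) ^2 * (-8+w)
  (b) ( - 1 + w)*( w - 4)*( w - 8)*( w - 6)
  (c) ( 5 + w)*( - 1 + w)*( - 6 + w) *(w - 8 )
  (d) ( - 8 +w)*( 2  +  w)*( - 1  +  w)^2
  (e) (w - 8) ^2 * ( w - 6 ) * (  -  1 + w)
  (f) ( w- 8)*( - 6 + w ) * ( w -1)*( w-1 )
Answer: f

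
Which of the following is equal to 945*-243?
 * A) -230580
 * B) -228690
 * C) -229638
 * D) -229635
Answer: D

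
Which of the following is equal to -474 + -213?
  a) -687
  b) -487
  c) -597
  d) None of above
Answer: a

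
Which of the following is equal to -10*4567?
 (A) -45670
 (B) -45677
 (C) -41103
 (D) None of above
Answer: A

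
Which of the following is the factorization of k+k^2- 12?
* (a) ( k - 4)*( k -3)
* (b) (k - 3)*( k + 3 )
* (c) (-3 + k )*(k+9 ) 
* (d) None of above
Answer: d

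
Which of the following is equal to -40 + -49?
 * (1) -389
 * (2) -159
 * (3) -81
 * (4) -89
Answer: 4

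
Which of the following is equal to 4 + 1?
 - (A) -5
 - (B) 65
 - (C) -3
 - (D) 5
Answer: D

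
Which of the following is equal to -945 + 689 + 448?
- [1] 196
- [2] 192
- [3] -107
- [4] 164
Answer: 2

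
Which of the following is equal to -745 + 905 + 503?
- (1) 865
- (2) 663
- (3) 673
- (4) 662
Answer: 2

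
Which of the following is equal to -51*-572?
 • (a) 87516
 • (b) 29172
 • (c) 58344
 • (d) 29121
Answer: b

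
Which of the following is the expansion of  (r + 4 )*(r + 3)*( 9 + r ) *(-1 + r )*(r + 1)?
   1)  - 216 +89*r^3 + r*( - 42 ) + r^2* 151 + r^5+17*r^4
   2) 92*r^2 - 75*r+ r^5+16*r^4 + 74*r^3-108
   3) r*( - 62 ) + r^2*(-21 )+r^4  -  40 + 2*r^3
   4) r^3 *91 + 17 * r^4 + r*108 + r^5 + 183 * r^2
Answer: 2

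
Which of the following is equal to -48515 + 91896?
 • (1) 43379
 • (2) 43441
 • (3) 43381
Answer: 3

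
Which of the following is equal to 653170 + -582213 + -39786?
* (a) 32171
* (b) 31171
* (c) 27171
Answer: b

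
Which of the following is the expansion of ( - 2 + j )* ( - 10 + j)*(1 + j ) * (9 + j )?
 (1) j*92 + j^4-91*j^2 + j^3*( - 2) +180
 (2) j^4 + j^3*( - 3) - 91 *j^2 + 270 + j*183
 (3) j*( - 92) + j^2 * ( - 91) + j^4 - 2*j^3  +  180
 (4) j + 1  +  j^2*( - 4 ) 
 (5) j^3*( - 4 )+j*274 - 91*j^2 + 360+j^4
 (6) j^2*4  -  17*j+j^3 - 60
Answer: 1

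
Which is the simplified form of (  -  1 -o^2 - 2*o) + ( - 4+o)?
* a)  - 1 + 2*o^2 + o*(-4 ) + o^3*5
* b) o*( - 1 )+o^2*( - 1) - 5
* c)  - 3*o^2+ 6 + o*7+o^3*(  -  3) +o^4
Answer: b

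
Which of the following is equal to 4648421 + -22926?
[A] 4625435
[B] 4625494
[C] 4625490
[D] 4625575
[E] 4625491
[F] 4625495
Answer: F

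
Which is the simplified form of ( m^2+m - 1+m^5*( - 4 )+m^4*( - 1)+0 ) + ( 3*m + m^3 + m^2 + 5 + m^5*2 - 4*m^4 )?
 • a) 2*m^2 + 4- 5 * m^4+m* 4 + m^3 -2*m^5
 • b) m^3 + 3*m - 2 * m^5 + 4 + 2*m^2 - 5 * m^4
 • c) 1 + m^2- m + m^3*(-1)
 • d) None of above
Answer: a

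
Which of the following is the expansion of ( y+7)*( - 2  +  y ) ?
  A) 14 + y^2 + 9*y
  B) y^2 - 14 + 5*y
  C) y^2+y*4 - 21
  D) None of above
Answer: B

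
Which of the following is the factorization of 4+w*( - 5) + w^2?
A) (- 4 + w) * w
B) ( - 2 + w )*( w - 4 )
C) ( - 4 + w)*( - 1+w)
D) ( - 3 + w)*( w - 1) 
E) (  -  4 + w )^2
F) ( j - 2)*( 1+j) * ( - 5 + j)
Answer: C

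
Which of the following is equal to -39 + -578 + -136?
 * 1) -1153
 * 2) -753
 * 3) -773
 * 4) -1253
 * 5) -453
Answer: 2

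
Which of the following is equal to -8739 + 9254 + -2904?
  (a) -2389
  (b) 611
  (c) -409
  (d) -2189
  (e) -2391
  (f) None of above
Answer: a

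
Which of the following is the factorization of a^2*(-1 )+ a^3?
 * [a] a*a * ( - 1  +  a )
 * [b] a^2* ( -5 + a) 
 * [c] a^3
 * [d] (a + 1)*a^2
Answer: a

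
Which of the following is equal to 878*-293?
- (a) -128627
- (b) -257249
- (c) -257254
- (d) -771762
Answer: c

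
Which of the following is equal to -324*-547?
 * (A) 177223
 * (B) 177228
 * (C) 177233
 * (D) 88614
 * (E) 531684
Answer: B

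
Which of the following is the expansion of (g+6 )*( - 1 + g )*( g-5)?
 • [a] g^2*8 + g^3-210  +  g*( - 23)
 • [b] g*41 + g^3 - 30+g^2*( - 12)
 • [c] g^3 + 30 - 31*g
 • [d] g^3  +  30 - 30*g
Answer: c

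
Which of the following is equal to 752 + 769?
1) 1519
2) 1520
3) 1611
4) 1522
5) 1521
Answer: 5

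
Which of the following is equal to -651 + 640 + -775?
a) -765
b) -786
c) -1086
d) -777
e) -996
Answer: b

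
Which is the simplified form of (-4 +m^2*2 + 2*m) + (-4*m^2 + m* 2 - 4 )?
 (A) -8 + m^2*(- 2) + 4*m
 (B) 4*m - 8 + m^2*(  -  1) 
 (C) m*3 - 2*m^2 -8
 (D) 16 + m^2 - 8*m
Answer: A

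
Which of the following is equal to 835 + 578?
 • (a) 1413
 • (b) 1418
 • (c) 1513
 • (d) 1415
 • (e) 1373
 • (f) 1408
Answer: a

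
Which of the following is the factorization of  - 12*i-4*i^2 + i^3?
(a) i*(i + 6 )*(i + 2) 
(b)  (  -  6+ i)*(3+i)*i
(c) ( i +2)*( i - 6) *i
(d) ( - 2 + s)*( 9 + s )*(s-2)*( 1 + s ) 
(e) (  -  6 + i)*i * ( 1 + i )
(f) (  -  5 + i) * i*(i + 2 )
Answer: c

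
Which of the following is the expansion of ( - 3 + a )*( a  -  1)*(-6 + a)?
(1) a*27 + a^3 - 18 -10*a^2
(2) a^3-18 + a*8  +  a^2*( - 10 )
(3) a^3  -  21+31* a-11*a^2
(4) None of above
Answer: 1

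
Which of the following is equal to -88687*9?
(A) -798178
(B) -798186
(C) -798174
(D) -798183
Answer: D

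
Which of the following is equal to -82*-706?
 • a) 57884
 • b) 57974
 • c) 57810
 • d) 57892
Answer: d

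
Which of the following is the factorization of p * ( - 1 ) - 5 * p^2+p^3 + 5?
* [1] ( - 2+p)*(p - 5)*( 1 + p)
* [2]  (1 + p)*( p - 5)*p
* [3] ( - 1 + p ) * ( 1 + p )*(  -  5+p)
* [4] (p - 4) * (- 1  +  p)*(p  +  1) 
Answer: 3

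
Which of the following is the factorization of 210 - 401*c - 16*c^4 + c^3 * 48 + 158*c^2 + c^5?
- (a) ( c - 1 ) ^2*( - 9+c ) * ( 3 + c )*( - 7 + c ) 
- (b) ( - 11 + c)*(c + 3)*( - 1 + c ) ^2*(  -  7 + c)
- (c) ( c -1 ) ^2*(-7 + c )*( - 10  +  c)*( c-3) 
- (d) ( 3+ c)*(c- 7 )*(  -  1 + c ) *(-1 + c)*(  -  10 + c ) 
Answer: d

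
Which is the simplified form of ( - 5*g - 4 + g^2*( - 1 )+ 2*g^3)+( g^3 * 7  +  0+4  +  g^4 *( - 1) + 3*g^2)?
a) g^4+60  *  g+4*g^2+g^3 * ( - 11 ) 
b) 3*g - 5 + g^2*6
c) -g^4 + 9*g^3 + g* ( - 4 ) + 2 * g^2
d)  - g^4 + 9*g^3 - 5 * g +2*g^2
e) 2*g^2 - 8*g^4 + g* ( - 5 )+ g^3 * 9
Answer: d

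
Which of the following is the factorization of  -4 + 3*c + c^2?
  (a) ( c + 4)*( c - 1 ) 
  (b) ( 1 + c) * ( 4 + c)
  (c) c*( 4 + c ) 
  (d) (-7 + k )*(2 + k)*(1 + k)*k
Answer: a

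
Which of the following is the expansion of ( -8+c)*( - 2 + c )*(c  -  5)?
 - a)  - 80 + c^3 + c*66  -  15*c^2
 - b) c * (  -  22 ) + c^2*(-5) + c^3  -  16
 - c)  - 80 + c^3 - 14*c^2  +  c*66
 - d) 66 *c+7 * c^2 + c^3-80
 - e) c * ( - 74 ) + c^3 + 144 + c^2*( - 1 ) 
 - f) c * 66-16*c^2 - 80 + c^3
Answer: a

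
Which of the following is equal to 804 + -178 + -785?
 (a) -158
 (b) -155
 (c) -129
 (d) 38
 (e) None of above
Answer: e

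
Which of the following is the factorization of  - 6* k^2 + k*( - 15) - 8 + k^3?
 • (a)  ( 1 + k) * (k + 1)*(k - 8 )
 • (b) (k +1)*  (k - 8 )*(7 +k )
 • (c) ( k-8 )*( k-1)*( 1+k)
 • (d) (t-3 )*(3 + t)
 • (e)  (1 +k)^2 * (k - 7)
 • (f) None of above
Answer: a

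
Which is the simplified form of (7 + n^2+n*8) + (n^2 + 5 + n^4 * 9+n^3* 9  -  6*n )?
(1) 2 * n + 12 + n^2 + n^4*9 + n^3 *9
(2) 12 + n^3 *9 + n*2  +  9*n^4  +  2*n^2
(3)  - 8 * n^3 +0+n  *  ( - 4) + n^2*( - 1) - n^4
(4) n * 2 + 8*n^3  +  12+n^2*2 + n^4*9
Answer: 2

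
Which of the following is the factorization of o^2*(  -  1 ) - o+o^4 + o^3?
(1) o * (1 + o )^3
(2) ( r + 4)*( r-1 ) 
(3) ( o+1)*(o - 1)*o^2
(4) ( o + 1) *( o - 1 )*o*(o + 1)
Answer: 4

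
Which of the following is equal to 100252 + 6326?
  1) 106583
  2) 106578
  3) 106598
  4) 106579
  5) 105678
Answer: 2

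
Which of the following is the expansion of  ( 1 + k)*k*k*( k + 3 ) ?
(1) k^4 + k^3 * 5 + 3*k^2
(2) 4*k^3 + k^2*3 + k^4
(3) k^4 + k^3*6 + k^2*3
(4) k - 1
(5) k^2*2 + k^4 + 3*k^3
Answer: 2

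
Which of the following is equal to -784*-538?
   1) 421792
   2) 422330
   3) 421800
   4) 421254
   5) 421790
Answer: 1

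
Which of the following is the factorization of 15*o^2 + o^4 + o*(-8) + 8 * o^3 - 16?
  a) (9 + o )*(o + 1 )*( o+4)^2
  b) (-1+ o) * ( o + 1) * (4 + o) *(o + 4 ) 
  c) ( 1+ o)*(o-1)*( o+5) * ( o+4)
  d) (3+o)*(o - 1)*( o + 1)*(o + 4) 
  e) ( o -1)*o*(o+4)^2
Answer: b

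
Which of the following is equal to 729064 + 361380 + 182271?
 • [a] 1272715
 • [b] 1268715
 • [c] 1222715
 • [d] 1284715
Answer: a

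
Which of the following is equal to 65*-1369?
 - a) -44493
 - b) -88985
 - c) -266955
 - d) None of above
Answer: b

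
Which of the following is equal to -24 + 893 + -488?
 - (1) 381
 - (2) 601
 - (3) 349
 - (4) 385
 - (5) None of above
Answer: 1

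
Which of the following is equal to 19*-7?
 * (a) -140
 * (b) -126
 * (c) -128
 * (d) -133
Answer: d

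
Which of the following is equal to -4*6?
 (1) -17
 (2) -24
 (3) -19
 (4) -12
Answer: 2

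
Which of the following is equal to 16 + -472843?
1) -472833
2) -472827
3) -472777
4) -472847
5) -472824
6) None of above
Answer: 2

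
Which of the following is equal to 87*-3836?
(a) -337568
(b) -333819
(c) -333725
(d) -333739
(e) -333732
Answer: e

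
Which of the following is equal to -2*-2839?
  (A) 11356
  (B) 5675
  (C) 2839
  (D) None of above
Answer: D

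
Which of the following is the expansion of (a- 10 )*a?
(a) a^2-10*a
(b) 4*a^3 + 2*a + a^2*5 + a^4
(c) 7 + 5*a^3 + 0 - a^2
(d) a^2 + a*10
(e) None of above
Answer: a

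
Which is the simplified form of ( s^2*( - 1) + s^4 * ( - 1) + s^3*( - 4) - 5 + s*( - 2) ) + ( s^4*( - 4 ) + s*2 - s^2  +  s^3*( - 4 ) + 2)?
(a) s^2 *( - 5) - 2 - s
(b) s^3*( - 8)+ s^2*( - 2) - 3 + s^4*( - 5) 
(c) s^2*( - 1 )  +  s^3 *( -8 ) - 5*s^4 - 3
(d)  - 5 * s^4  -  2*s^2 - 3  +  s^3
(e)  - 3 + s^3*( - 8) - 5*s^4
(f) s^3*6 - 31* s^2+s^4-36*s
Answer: b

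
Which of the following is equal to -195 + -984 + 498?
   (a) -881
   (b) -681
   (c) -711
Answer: b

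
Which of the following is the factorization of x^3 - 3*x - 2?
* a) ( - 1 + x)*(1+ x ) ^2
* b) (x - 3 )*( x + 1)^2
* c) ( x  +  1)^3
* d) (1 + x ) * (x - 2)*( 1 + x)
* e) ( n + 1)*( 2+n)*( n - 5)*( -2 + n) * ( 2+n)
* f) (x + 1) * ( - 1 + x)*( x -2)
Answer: d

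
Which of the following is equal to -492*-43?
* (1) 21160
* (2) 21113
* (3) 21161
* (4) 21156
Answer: 4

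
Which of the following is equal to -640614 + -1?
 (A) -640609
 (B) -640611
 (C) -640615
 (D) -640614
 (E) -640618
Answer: C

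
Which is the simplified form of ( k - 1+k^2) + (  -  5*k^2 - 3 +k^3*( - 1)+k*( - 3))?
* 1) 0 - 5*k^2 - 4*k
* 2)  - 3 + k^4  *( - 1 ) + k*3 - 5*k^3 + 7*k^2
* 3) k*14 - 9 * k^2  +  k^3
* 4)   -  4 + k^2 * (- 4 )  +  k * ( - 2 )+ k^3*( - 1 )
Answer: 4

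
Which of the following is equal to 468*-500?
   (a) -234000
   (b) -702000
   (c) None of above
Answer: a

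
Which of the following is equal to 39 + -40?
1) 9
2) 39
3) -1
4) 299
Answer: 3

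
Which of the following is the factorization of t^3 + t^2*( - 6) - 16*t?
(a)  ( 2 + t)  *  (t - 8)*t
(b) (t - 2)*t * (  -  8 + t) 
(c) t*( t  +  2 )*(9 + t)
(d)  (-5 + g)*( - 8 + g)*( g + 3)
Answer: a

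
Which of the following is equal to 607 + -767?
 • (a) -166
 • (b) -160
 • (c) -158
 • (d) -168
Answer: b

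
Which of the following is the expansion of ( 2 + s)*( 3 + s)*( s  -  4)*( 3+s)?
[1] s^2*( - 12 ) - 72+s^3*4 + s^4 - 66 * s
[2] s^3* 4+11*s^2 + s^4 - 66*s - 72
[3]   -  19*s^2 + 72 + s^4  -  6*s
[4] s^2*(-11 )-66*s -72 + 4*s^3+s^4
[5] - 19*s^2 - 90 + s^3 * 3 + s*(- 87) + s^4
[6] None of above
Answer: 4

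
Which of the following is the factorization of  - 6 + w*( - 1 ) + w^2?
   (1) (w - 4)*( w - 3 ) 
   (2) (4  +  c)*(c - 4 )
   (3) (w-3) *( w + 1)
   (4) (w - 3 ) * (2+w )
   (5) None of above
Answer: 4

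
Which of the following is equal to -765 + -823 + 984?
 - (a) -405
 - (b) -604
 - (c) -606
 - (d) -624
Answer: b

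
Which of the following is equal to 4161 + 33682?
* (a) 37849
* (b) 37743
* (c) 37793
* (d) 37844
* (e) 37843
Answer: e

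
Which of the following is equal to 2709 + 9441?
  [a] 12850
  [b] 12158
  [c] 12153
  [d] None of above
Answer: d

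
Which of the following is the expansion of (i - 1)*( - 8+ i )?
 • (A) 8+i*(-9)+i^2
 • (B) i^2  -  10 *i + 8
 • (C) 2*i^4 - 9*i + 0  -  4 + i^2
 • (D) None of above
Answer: A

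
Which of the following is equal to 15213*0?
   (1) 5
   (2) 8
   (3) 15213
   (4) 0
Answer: 4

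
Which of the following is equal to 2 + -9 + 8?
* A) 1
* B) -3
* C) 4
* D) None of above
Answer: A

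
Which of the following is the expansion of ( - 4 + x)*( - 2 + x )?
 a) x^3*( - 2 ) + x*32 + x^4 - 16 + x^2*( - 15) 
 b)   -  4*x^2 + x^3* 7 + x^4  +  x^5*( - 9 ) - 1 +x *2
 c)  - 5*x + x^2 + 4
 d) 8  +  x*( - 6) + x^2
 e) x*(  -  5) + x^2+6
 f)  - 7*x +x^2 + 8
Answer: d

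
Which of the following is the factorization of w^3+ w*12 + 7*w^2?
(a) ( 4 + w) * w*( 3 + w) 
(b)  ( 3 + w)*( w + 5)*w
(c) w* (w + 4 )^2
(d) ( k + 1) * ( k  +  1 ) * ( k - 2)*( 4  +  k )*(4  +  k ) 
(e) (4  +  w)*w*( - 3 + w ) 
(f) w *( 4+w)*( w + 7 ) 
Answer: a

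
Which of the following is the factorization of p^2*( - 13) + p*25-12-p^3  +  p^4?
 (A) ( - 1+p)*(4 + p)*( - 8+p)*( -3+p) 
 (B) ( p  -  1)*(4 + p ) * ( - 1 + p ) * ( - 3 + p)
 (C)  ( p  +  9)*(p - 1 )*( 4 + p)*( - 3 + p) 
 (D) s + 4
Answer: B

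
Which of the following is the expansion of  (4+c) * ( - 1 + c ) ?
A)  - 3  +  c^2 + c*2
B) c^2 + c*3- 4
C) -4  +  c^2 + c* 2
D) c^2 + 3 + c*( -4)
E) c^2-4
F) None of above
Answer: B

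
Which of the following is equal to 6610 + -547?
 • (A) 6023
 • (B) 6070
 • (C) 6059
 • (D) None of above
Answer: D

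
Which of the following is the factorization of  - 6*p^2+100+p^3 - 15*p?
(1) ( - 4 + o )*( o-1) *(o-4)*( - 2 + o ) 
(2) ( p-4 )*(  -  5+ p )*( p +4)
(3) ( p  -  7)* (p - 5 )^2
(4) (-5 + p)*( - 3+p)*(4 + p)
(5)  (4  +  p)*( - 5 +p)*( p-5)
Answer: 5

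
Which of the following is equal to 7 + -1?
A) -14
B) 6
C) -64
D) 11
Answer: B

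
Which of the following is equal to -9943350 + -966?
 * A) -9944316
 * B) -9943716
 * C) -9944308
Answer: A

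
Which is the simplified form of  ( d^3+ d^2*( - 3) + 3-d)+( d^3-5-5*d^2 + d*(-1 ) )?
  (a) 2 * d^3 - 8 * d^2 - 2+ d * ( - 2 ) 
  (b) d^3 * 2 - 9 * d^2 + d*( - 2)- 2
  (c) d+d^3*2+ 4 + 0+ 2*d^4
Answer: a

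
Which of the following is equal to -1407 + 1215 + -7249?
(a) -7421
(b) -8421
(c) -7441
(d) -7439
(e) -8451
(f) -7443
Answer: c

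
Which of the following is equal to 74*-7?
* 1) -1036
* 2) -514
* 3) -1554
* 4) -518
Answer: 4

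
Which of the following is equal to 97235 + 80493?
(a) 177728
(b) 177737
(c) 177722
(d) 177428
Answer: a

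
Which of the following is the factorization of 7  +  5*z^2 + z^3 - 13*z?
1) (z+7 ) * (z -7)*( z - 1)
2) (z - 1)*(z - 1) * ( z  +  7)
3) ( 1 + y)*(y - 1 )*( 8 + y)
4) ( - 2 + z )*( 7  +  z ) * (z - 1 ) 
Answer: 2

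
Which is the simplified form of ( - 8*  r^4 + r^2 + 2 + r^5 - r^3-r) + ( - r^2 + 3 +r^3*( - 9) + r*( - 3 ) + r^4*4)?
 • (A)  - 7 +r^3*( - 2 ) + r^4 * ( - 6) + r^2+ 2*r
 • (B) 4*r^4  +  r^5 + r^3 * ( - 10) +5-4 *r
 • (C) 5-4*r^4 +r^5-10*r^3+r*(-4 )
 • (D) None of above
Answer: C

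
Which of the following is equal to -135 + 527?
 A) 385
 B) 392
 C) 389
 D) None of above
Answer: B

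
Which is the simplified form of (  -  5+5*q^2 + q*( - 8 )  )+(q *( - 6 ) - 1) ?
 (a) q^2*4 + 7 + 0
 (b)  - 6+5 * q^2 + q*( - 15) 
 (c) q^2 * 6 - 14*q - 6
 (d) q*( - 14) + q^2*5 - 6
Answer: d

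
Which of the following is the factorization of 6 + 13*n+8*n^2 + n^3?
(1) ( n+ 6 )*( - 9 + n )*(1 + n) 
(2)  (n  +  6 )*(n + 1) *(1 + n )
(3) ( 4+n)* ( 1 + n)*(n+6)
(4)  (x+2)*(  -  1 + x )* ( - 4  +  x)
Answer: 2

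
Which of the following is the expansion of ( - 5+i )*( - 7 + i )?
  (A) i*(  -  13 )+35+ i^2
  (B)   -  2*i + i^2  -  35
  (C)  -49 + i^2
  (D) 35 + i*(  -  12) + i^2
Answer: D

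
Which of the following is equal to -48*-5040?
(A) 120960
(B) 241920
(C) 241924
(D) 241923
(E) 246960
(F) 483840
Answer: B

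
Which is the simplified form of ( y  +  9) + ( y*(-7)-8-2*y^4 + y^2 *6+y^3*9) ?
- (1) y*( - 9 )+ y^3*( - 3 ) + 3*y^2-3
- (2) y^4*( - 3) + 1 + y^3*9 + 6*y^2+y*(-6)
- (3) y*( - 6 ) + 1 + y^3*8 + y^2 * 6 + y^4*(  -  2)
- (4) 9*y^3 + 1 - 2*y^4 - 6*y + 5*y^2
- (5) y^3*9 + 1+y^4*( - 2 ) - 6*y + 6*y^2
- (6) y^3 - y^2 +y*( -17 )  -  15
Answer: 5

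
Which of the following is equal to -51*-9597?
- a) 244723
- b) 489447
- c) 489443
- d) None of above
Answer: b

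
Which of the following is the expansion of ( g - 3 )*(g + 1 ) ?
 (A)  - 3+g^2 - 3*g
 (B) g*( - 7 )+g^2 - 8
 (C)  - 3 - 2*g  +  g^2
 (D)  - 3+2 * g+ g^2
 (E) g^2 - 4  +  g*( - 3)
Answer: C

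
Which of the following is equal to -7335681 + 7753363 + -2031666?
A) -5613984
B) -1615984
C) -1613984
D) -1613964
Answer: C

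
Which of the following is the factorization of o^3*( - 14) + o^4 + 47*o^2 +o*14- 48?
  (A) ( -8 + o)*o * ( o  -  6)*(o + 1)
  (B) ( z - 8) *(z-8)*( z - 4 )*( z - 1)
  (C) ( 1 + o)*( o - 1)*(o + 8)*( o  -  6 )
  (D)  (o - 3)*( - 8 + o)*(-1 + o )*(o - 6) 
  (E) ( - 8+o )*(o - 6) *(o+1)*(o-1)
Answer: E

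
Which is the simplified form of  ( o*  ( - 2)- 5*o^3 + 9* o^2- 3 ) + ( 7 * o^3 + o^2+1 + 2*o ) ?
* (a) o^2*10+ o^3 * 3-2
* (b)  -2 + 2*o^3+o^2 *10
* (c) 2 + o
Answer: b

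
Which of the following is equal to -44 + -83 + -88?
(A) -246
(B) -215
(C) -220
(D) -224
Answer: B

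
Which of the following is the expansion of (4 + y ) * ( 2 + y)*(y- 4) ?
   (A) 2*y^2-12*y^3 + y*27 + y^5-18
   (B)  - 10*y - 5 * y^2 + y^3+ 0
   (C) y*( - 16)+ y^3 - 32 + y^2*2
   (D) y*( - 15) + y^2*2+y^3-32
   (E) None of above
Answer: C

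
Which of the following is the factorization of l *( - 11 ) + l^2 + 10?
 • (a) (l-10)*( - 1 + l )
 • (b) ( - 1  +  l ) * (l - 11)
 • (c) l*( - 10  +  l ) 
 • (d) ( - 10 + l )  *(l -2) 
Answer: a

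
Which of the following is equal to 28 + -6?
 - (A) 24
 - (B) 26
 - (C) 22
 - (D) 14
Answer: C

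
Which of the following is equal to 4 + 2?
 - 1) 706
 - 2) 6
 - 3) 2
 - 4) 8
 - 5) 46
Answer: 2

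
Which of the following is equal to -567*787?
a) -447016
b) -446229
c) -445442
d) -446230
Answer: b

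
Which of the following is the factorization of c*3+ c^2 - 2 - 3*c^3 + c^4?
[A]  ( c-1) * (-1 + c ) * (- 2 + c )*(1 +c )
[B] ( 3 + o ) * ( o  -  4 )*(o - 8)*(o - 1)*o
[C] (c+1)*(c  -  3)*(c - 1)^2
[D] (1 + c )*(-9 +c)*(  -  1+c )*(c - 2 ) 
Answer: A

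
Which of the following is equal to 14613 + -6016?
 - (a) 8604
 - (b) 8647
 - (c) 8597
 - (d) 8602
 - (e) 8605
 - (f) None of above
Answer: c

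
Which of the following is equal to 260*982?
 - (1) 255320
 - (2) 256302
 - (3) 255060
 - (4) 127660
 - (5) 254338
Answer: 1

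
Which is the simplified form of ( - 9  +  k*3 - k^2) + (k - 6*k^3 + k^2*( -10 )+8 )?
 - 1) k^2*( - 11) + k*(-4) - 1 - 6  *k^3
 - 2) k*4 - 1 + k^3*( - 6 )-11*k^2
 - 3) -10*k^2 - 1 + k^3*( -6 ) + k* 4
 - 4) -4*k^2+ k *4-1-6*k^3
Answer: 2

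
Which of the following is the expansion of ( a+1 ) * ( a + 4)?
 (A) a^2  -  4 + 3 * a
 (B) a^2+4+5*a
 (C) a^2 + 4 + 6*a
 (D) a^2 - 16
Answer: B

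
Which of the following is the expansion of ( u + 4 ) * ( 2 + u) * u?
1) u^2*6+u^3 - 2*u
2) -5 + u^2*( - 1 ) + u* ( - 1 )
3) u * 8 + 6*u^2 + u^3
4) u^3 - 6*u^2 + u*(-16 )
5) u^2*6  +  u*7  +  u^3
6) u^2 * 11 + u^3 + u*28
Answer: 3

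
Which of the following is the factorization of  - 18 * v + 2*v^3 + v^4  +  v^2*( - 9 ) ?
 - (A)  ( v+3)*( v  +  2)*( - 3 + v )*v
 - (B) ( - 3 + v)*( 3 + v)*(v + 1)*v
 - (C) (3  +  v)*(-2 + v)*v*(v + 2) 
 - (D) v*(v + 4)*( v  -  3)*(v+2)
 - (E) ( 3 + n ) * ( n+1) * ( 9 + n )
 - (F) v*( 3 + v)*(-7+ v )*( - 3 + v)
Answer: A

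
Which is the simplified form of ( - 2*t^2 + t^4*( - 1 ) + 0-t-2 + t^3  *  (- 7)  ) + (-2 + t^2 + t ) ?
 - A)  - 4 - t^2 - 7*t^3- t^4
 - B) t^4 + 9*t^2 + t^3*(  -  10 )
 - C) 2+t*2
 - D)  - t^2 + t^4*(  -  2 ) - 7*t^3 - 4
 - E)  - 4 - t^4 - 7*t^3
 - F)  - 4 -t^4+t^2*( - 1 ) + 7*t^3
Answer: A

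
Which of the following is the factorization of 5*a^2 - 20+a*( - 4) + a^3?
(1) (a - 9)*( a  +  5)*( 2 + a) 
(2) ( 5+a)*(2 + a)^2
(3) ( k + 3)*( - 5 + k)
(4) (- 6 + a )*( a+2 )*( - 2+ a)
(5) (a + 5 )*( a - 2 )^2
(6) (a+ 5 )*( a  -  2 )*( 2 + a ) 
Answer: 6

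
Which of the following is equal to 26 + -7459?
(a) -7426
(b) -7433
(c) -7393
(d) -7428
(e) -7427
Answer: b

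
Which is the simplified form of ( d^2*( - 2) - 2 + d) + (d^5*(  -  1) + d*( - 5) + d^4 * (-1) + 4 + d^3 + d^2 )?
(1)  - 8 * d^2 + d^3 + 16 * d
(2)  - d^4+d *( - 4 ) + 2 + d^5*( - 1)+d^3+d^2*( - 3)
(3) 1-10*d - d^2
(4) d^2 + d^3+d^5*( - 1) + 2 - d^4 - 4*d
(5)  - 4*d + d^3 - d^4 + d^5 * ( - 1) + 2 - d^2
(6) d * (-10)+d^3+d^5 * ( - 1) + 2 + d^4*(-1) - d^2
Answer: 5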